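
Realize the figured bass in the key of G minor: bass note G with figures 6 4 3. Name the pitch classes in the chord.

G, Bb, C, Eb

A third above G in this key is Bb.
A fourth above G in this key is C.
A sixth above G in this key is Eb.
Together with the bass G, this spells C minor seventh in second inversion.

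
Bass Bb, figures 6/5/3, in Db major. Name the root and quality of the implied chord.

The figures 6/5/3 indicate a seventh chord in first inversion.
In first inversion the root lies a sixth above the bass: a sixth above Bb in Db major is Gb.
The chord tones are Bb, Db, F, Gb, giving Gb major seventh.

Gb major seventh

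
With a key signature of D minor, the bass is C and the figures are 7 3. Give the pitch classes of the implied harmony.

The written figures 7 3 are shorthand for 7/5/3: the 5 is implied.
A third above C in this key is E.
A fifth above C in this key is G.
A seventh above C in this key is Bb.
Together with the bass C, this spells C dominant seventh in root position.

C, E, G, Bb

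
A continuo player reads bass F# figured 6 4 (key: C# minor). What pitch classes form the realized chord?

F#, B, D#

A fourth above F# in this key is B.
A sixth above F# in this key is D#.
Together with the bass F#, this spells B major in second inversion.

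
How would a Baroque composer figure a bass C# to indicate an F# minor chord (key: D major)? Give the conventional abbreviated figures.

6/4

C# is the fifth of F# minor, so the chord is in second inversion.
A triad in second inversion is figured 6/4, conventionally abbreviated 6/4.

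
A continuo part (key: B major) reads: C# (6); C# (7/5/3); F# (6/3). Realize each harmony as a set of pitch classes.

C#, E, A# | C#, E, G#, B | F#, A#, D#

C# (6/3): C#, E, A#.
C# (7/5/3): C#, E, G#, B.
F# (6/3): F#, A#, D#.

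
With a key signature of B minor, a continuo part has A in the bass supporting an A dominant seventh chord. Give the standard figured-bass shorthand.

A is the root of A dominant seventh, so the chord is in root position.
A seventh chord in root position is figured 7/5/3, conventionally abbreviated 7.

7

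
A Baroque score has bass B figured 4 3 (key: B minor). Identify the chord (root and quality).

E minor seventh

The figures 4 3 indicate a seventh chord in second inversion.
In second inversion the root lies a fourth above the bass: a fourth above B in B minor is E.
The chord tones are B, D, E, G, giving E minor seventh.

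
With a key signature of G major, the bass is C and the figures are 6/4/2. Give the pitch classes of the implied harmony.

C, D, F#, A

A second above C in this key is D.
A fourth above C in this key is F#.
A sixth above C in this key is A.
Together with the bass C, this spells D dominant seventh in third inversion.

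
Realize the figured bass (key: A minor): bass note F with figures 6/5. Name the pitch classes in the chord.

F, A, C, D

The written figures 6/5 are shorthand for 6/5/3: the 3 is implied.
A third above F in this key is A.
A fifth above F in this key is C.
A sixth above F in this key is D.
Together with the bass F, this spells D minor seventh in first inversion.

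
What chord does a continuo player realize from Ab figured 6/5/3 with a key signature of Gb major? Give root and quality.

F half-diminished seventh

The figures 6/5/3 indicate a seventh chord in first inversion.
In first inversion the root lies a sixth above the bass: a sixth above Ab in Gb major is F.
The chord tones are Ab, Cb, Eb, F, giving F half-diminished seventh.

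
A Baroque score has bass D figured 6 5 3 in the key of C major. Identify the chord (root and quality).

The figures 6 5 3 indicate a seventh chord in first inversion.
In first inversion the root lies a sixth above the bass: a sixth above D in C major is B.
The chord tones are D, F, A, B, giving B half-diminished seventh.

B half-diminished seventh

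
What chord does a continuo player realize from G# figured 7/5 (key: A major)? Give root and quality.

G# half-diminished seventh

The figures 7/5 indicate a seventh chord in root position.
In root position the bass is the root, so the root is G#.
The chord tones are G#, B, D, F#, giving G# half-diminished seventh.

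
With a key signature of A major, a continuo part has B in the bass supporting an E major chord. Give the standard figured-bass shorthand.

6/4

B is the fifth of E major, so the chord is in second inversion.
A triad in second inversion is figured 6/4, conventionally abbreviated 6/4.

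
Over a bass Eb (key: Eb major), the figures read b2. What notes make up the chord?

The written figures b2 are shorthand for 6/4/2: the 6/4 are implied.
A second above Eb in this key is F, lowered to Fb by the flat.
A fourth above Eb in this key is Ab.
A sixth above Eb in this key is C.
Together with the bass Eb, this spells Fb augmented major seventh in third inversion.

Eb, Fb, Ab, C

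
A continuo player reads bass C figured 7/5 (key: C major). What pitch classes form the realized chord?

The written figures 7/5 are shorthand for 7/5/3: the 3 is implied.
A third above C in this key is E.
A fifth above C in this key is G.
A seventh above C in this key is B.
Together with the bass C, this spells C major seventh in root position.

C, E, G, B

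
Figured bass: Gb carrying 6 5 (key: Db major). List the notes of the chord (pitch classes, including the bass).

The written figures 6 5 are shorthand for 6/5/3: the 3 is implied.
A third above Gb in this key is Bb.
A fifth above Gb in this key is Db.
A sixth above Gb in this key is Eb.
Together with the bass Gb, this spells Eb minor seventh in first inversion.

Gb, Bb, Db, Eb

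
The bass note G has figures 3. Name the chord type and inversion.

triad, root position

3 is shorthand for 5/3.
Intervals of 5/3 above the bass form a triad; the bass is the root, so this is root position.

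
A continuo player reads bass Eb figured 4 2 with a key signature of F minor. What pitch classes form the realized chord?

The written figures 4 2 are shorthand for 6/4/2: the 6 is implied.
A second above Eb in this key is F.
A fourth above Eb in this key is Ab.
A sixth above Eb in this key is C.
Together with the bass Eb, this spells F minor seventh in third inversion.

Eb, F, Ab, C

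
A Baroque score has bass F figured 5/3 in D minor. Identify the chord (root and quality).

The figures 5/3 indicate a triad in root position.
In root position the bass is the root, so the root is F.
The chord tones are F, A, C, giving F major.

F major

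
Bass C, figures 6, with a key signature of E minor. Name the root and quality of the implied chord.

A minor

The figures 6 indicate a triad in first inversion.
In first inversion the root lies a sixth above the bass: a sixth above C in E minor is A.
The chord tones are C, E, A, giving A minor.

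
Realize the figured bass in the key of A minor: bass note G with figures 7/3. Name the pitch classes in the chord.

G, B, D, F

The written figures 7/3 are shorthand for 7/5/3: the 5 is implied.
A third above G in this key is B.
A fifth above G in this key is D.
A seventh above G in this key is F.
Together with the bass G, this spells G dominant seventh in root position.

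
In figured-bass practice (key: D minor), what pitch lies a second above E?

Counting 1 letter step above E lands on F; in D minor, that letter is F.

F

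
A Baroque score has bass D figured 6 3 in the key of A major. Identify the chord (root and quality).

The figures 6 3 indicate a triad in first inversion.
In first inversion the root lies a sixth above the bass: a sixth above D in A major is B.
The chord tones are D, F#, B, giving B minor.

B minor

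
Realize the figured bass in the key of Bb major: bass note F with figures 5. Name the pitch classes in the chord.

The written figures 5 are shorthand for 5/3: the 3 is implied.
A third above F in this key is A.
A fifth above F in this key is C.
Together with the bass F, this spells F major in root position.

F, A, C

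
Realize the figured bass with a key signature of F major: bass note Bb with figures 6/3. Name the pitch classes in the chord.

Bb, D, G

A third above Bb in this key is D.
A sixth above Bb in this key is G.
Together with the bass Bb, this spells G minor in first inversion.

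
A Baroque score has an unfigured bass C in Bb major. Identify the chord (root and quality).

C minor

An unfigured bass indicates a triad in root position.
In root position the bass is the root, so the root is C.
The chord tones are C, Eb, G, giving C minor.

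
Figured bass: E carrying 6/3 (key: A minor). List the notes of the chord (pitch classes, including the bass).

A third above E in this key is G.
A sixth above E in this key is C.
Together with the bass E, this spells C major in first inversion.

E, G, C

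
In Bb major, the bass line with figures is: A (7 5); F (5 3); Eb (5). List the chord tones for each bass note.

A, C, Eb, G | F, A, C | Eb, G, Bb

A (7/5/3): A, C, Eb, G.
F (5/3): F, A, C.
Eb (5/3): Eb, G, Bb.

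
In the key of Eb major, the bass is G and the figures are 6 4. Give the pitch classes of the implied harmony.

A fourth above G in this key is C.
A sixth above G in this key is Eb.
Together with the bass G, this spells C minor in second inversion.

G, C, Eb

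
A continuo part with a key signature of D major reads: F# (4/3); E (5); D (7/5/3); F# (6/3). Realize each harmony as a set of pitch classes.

F#, A, B, D | E, G, B | D, F#, A, C# | F#, A, D

F# (6/4/3): F#, A, B, D.
E (5/3): E, G, B.
D (7/5/3): D, F#, A, C#.
F# (6/3): F#, A, D.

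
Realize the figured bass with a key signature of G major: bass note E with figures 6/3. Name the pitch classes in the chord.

A third above E in this key is G.
A sixth above E in this key is C.
Together with the bass E, this spells C major in first inversion.

E, G, C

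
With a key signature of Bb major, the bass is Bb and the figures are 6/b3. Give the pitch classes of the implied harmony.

Bb, Db, G

A third above Bb in this key is D, lowered to Db by the flat.
A sixth above Bb in this key is G.
Together with the bass Bb, this spells G diminished in first inversion.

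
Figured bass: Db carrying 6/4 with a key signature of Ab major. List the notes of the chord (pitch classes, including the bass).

A fourth above Db in this key is G.
A sixth above Db in this key is Bb.
Together with the bass Db, this spells G diminished in second inversion.

Db, G, Bb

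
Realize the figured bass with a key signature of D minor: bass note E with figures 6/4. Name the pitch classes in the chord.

A fourth above E in this key is A.
A sixth above E in this key is C.
Together with the bass E, this spells A minor in second inversion.

E, A, C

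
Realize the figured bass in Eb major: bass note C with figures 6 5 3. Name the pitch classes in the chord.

C, Eb, G, Ab

A third above C in this key is Eb.
A fifth above C in this key is G.
A sixth above C in this key is Ab.
Together with the bass C, this spells Ab major seventh in first inversion.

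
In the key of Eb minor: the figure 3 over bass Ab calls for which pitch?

Counting 2 letter steps above Ab lands on C; in Eb minor, that letter is Cb.

Cb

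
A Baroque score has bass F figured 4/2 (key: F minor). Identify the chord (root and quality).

The figures 4/2 indicate a seventh chord in third inversion.
In third inversion the root lies a second above the bass: a second above F in F minor is G.
The chord tones are F, G, Bb, Db, giving G half-diminished seventh.

G half-diminished seventh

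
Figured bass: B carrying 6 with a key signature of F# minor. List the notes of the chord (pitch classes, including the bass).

The written figures 6 are shorthand for 6/3: the 3 is implied.
A third above B in this key is D.
A sixth above B in this key is G#.
Together with the bass B, this spells G# diminished in first inversion.

B, D, G#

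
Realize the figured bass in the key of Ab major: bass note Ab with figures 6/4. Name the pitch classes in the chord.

A fourth above Ab in this key is Db.
A sixth above Ab in this key is F.
Together with the bass Ab, this spells Db major in second inversion.

Ab, Db, F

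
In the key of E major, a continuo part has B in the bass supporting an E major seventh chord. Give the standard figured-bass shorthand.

4/3

B is the fifth of E major seventh, so the chord is in second inversion.
A seventh chord in second inversion is figured 6/4/3, conventionally abbreviated 4/3.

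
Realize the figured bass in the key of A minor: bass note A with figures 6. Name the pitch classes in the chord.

The written figures 6 are shorthand for 6/3: the 3 is implied.
A third above A in this key is C.
A sixth above A in this key is F.
Together with the bass A, this spells F major in first inversion.

A, C, F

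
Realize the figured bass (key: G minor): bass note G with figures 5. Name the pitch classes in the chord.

The written figures 5 are shorthand for 5/3: the 3 is implied.
A third above G in this key is Bb.
A fifth above G in this key is D.
Together with the bass G, this spells G minor in root position.

G, Bb, D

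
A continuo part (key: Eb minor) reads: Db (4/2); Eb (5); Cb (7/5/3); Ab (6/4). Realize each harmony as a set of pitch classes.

Db (6/4/2): Db, Eb, Gb, Bb.
Eb (5/3): Eb, Gb, Bb.
Cb (7/5/3): Cb, Eb, Gb, Bb.
Ab (6/4): Ab, Db, F.

Db, Eb, Gb, Bb | Eb, Gb, Bb | Cb, Eb, Gb, Bb | Ab, Db, F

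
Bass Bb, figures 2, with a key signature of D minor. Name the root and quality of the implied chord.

The figures 2 indicate a seventh chord in third inversion.
In third inversion the root lies a second above the bass: a second above Bb in D minor is C.
The chord tones are Bb, C, E, G, giving C dominant seventh.

C dominant seventh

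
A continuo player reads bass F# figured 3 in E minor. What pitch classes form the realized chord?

F#, A, C

The written figures 3 are shorthand for 5/3: the 5 is implied.
A third above F# in this key is A.
A fifth above F# in this key is C.
Together with the bass F#, this spells F# diminished in root position.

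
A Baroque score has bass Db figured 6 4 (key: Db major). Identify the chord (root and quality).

Gb major

The figures 6 4 indicate a triad in second inversion.
In second inversion the root lies a fourth above the bass: a fourth above Db in Db major is Gb.
The chord tones are Db, Gb, Bb, giving Gb major.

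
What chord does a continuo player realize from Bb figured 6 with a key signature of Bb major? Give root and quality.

G minor

The figures 6 indicate a triad in first inversion.
In first inversion the root lies a sixth above the bass: a sixth above Bb in Bb major is G.
The chord tones are Bb, D, G, giving G minor.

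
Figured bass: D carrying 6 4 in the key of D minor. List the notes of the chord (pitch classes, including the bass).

A fourth above D in this key is G.
A sixth above D in this key is Bb.
Together with the bass D, this spells G minor in second inversion.

D, G, Bb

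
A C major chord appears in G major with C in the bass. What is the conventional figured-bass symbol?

no figures

C is the root of C major, so the chord is in root position.
A triad in root position is figured 5/3, conventionally abbreviated (no figures — root-position triad).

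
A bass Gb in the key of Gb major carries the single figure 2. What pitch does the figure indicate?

Counting 1 letter step above Gb lands on A; in Gb major, that letter is Ab.

Ab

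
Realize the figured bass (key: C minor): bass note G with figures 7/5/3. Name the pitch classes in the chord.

G, Bb, D, F

A third above G in this key is Bb.
A fifth above G in this key is D.
A seventh above G in this key is F.
Together with the bass G, this spells G minor seventh in root position.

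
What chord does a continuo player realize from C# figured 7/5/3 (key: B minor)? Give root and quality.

The figures 7/5/3 indicate a seventh chord in root position.
In root position the bass is the root, so the root is C#.
The chord tones are C#, E, G, B, giving C# half-diminished seventh.

C# half-diminished seventh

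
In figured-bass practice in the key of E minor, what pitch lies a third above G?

Counting 2 letter steps above G lands on B; in E minor, that letter is B.

B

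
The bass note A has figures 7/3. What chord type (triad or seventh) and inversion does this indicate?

seventh chord, root position

7/3 is shorthand for 7/5/3.
Intervals of 7/5/3 above the bass form a seventh chord; the bass is the root, so this is root position.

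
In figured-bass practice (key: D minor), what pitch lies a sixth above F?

Counting 5 letter steps above F lands on D; in D minor, that letter is D.

D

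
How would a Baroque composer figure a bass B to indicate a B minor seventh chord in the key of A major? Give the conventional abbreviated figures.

7

B is the root of B minor seventh, so the chord is in root position.
A seventh chord in root position is figured 7/5/3, conventionally abbreviated 7.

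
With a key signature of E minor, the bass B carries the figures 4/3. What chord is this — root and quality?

The figures 4/3 indicate a seventh chord in second inversion.
In second inversion the root lies a fourth above the bass: a fourth above B in E minor is E.
The chord tones are B, D, E, G, giving E minor seventh.

E minor seventh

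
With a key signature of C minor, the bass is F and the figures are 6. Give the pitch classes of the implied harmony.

The written figures 6 are shorthand for 6/3: the 3 is implied.
A third above F in this key is Ab.
A sixth above F in this key is D.
Together with the bass F, this spells D diminished in first inversion.

F, Ab, D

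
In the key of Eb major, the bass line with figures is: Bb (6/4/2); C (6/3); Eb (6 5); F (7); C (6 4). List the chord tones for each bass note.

Bb (6/4/2): Bb, C, Eb, G.
C (6/3): C, Eb, Ab.
Eb (6/5/3): Eb, G, Bb, C.
F (7/5/3): F, Ab, C, Eb.
C (6/4): C, F, Ab.

Bb, C, Eb, G | C, Eb, Ab | Eb, G, Bb, C | F, Ab, C, Eb | C, F, Ab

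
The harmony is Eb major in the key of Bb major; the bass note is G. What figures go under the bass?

6

G is the third of Eb major, so the chord is in first inversion.
A triad in first inversion is figured 6/3, conventionally abbreviated 6.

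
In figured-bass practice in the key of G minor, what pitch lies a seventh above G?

Counting 6 letter steps above G lands on F; in G minor, that letter is F.

F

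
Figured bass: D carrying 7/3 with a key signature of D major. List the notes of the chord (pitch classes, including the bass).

D, F#, A, C#

The written figures 7/3 are shorthand for 7/5/3: the 5 is implied.
A third above D in this key is F#.
A fifth above D in this key is A.
A seventh above D in this key is C#.
Together with the bass D, this spells D major seventh in root position.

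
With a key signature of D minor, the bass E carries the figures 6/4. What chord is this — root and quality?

A minor

The figures 6/4 indicate a triad in second inversion.
In second inversion the root lies a fourth above the bass: a fourth above E in D minor is A.
The chord tones are E, A, C, giving A minor.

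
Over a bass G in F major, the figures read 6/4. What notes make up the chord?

G, C, E

A fourth above G in this key is C.
A sixth above G in this key is E.
Together with the bass G, this spells C major in second inversion.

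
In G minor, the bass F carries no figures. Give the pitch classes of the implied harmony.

An unfigured bass implies 5/3.
A third above F in this key is A.
A fifth above F in this key is C.
Together with the bass F, this spells F major in root position.

F, A, C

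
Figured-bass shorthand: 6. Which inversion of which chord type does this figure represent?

6 is shorthand for 6/3.
Intervals of 6/3 above the bass form a triad; the bass is the third, so this is first inversion.

triad, first inversion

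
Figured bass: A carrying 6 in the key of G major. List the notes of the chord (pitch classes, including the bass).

The written figures 6 are shorthand for 6/3: the 3 is implied.
A third above A in this key is C.
A sixth above A in this key is F#.
Together with the bass A, this spells F# diminished in first inversion.

A, C, F#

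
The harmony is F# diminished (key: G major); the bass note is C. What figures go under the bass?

C is the fifth of F# diminished, so the chord is in second inversion.
A triad in second inversion is figured 6/4, conventionally abbreviated 6/4.

6/4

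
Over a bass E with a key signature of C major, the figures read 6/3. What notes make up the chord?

A third above E in this key is G.
A sixth above E in this key is C.
Together with the bass E, this spells C major in first inversion.

E, G, C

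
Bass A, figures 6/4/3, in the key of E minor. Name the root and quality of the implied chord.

The figures 6/4/3 indicate a seventh chord in second inversion.
In second inversion the root lies a fourth above the bass: a fourth above A in E minor is D.
The chord tones are A, C, D, F#, giving D dominant seventh.

D dominant seventh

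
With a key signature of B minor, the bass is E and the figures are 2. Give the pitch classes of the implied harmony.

E, F#, A, C#

The written figures 2 are shorthand for 6/4/2: the 6/4 are implied.
A second above E in this key is F#.
A fourth above E in this key is A.
A sixth above E in this key is C#.
Together with the bass E, this spells F# minor seventh in third inversion.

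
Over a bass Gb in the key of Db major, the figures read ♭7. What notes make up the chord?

Gb, Bb, Db, Fb

The written figures ♭7 are shorthand for 7/5/3: the 5/3 are implied.
A third above Gb in this key is Bb.
A fifth above Gb in this key is Db.
A seventh above Gb in this key is F, lowered to Fb by the flat.
Together with the bass Gb, this spells Gb dominant seventh in root position.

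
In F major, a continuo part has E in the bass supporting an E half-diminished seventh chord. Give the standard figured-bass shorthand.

E is the root of E half-diminished seventh, so the chord is in root position.
A seventh chord in root position is figured 7/5/3, conventionally abbreviated 7.

7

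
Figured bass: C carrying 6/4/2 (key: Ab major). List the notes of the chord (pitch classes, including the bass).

A second above C in this key is Db.
A fourth above C in this key is F.
A sixth above C in this key is Ab.
Together with the bass C, this spells Db major seventh in third inversion.

C, Db, F, Ab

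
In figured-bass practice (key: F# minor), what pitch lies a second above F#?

Counting 1 letter step above F# lands on G; in F# minor, that letter is G#.

G#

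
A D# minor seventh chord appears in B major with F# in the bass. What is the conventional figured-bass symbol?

6/5

F# is the third of D# minor seventh, so the chord is in first inversion.
A seventh chord in first inversion is figured 6/5/3, conventionally abbreviated 6/5.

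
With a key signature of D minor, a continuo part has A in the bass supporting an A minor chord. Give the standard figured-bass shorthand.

A is the root of A minor, so the chord is in root position.
A triad in root position is figured 5/3, conventionally abbreviated (no figures — root-position triad).

no figures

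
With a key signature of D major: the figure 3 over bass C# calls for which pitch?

Counting 2 letter steps above C# lands on E; in D major, that letter is E.

E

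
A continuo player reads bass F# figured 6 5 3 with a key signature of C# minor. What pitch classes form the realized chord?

A third above F# in this key is A.
A fifth above F# in this key is C#.
A sixth above F# in this key is D#.
Together with the bass F#, this spells D# half-diminished seventh in first inversion.

F#, A, C#, D#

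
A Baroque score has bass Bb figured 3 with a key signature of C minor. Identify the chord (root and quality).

The figures 3 indicate a triad in root position.
In root position the bass is the root, so the root is Bb.
The chord tones are Bb, D, F, giving Bb major.

Bb major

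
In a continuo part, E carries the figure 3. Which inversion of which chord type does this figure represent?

3 is shorthand for 5/3.
Intervals of 5/3 above the bass form a triad; the bass is the root, so this is root position.

triad, root position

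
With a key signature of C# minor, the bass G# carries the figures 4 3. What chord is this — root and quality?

The figures 4 3 indicate a seventh chord in second inversion.
In second inversion the root lies a fourth above the bass: a fourth above G# in C# minor is C#.
The chord tones are G#, B, C#, E, giving C# minor seventh.

C# minor seventh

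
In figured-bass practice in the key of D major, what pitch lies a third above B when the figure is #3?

Counting 2 letter steps above B lands on D; in D major, that letter is D.
The #3 figure raises it a semitone, giving D#.

D#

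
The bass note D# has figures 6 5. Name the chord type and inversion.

seventh chord, first inversion

6 5 is shorthand for 6/5/3.
Intervals of 6/5/3 above the bass form a seventh chord; the bass is the third, so this is first inversion.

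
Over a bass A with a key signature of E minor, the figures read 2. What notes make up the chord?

The written figures 2 are shorthand for 6/4/2: the 6/4 are implied.
A second above A in this key is B.
A fourth above A in this key is D.
A sixth above A in this key is F#.
Together with the bass A, this spells B minor seventh in third inversion.

A, B, D, F#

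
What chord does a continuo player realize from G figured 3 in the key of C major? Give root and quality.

The figures 3 indicate a triad in root position.
In root position the bass is the root, so the root is G.
The chord tones are G, B, D, giving G major.

G major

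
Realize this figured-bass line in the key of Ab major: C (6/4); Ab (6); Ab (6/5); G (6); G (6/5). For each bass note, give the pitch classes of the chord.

C (6/4): C, F, Ab.
Ab (6/3): Ab, C, F.
Ab (6/5/3): Ab, C, Eb, F.
G (6/3): G, Bb, Eb.
G (6/5/3): G, Bb, Db, Eb.

C, F, Ab | Ab, C, F | Ab, C, Eb, F | G, Bb, Eb | G, Bb, Db, Eb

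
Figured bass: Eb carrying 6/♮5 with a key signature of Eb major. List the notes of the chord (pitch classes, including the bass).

The written figures 6/♮5 are shorthand for 6/5/3: the 3 is implied.
A third above Eb in this key is G.
A fifth above Eb in this key is Bb, made natural (B) by the ♮ figure.
A sixth above Eb in this key is C.
Together with the bass Eb, this spells C minor-major seventh in first inversion.

Eb, G, B, C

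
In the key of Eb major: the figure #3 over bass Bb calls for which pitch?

Counting 2 letter steps above Bb lands on D; in Eb major, that letter is D.
The #3 figure raises it a semitone, giving D#.

D#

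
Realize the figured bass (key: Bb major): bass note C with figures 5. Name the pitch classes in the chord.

C, Eb, G

The written figures 5 are shorthand for 5/3: the 3 is implied.
A third above C in this key is Eb.
A fifth above C in this key is G.
Together with the bass C, this spells C minor in root position.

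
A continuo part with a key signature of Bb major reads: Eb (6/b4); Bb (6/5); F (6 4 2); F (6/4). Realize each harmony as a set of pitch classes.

Eb, Ab, C | Bb, D, F, G | F, G, Bb, D | F, Bb, D

Eb (6/b4): Eb, Ab, C.
Bb (6/5/3): Bb, D, F, G.
F (6/4/2): F, G, Bb, D.
F (6/4): F, Bb, D.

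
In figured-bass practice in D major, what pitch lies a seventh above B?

Counting 6 letter steps above B lands on A; in D major, that letter is A.

A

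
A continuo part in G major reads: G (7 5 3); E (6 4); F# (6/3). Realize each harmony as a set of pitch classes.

G (7/5/3): G, B, D, F#.
E (6/4): E, A, C.
F# (6/3): F#, A, D.

G, B, D, F# | E, A, C | F#, A, D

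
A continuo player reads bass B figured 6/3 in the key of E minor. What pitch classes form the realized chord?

B, D, G

A third above B in this key is D.
A sixth above B in this key is G.
Together with the bass B, this spells G major in first inversion.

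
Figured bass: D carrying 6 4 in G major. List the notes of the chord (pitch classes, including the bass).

D, G, B

A fourth above D in this key is G.
A sixth above D in this key is B.
Together with the bass D, this spells G major in second inversion.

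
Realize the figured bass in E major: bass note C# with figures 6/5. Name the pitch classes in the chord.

C#, E, G#, A

The written figures 6/5 are shorthand for 6/5/3: the 3 is implied.
A third above C# in this key is E.
A fifth above C# in this key is G#.
A sixth above C# in this key is A.
Together with the bass C#, this spells A major seventh in first inversion.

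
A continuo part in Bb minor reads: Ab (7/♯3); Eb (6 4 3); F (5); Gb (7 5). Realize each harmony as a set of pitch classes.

Ab (7/5/#3): Ab, C#, Eb, Gb.
Eb (6/4/3): Eb, Gb, Ab, C.
F (5/3): F, Ab, C.
Gb (7/5/3): Gb, Bb, Db, F.

Ab, C#, Eb, Gb | Eb, Gb, Ab, C | F, Ab, C | Gb, Bb, Db, F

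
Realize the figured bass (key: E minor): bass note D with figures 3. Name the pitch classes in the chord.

The written figures 3 are shorthand for 5/3: the 5 is implied.
A third above D in this key is F#.
A fifth above D in this key is A.
Together with the bass D, this spells D major in root position.

D, F#, A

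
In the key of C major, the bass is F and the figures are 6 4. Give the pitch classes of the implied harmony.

F, B, D

A fourth above F in this key is B.
A sixth above F in this key is D.
Together with the bass F, this spells B diminished in second inversion.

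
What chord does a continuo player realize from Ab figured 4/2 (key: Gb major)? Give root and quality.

Bb minor seventh

The figures 4/2 indicate a seventh chord in third inversion.
In third inversion the root lies a second above the bass: a second above Ab in Gb major is Bb.
The chord tones are Ab, Bb, Db, F, giving Bb minor seventh.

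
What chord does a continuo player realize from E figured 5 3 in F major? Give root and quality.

E diminished

The figures 5 3 indicate a triad in root position.
In root position the bass is the root, so the root is E.
The chord tones are E, G, Bb, giving E diminished.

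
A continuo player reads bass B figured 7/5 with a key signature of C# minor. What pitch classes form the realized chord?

The written figures 7/5 are shorthand for 7/5/3: the 3 is implied.
A third above B in this key is D#.
A fifth above B in this key is F#.
A seventh above B in this key is A.
Together with the bass B, this spells B dominant seventh in root position.

B, D#, F#, A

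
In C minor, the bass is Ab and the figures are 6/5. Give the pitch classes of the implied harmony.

Ab, C, Eb, F

The written figures 6/5 are shorthand for 6/5/3: the 3 is implied.
A third above Ab in this key is C.
A fifth above Ab in this key is Eb.
A sixth above Ab in this key is F.
Together with the bass Ab, this spells F minor seventh in first inversion.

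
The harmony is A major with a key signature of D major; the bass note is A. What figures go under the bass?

A is the root of A major, so the chord is in root position.
A triad in root position is figured 5/3, conventionally abbreviated (no figures — root-position triad).

no figures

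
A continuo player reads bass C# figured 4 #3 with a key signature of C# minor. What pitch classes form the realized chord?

The written figures 4 #3 are shorthand for 6/4/3: the 6 is implied.
A third above C# in this key is E, raised to E# by the sharp.
A fourth above C# in this key is F#.
A sixth above C# in this key is A.
Together with the bass C#, this spells F# minor-major seventh in second inversion.

C#, E#, F#, A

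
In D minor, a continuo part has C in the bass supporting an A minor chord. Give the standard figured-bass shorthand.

6

C is the third of A minor, so the chord is in first inversion.
A triad in first inversion is figured 6/3, conventionally abbreviated 6.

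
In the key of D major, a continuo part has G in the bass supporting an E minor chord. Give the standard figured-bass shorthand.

6

G is the third of E minor, so the chord is in first inversion.
A triad in first inversion is figured 6/3, conventionally abbreviated 6.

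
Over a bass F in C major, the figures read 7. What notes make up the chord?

The written figures 7 are shorthand for 7/5/3: the 5/3 are implied.
A third above F in this key is A.
A fifth above F in this key is C.
A seventh above F in this key is E.
Together with the bass F, this spells F major seventh in root position.

F, A, C, E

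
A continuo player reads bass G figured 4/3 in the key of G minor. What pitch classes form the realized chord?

The written figures 4/3 are shorthand for 6/4/3: the 6 is implied.
A third above G in this key is Bb.
A fourth above G in this key is C.
A sixth above G in this key is Eb.
Together with the bass G, this spells C minor seventh in second inversion.

G, Bb, C, Eb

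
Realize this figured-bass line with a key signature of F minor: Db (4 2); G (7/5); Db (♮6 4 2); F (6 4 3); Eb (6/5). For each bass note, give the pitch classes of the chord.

Db (6/4/2): Db, Eb, G, Bb.
G (7/5/3): G, Bb, Db, F.
Db (♮6/4/2): Db, Eb, G, B.
F (6/4/3): F, Ab, Bb, Db.
Eb (6/5/3): Eb, G, Bb, C.

Db, Eb, G, Bb | G, Bb, Db, F | Db, Eb, G, B | F, Ab, Bb, Db | Eb, G, Bb, C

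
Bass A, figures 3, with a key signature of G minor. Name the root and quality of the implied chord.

A diminished

The figures 3 indicate a triad in root position.
In root position the bass is the root, so the root is A.
The chord tones are A, C, Eb, giving A diminished.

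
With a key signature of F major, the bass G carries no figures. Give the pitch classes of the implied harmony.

G, Bb, D

An unfigured bass implies 5/3.
A third above G in this key is Bb.
A fifth above G in this key is D.
Together with the bass G, this spells G minor in root position.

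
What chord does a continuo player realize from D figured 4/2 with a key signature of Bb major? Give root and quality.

Eb major seventh

The figures 4/2 indicate a seventh chord in third inversion.
In third inversion the root lies a second above the bass: a second above D in Bb major is Eb.
The chord tones are D, Eb, G, Bb, giving Eb major seventh.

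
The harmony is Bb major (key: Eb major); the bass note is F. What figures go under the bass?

F is the fifth of Bb major, so the chord is in second inversion.
A triad in second inversion is figured 6/4, conventionally abbreviated 6/4.

6/4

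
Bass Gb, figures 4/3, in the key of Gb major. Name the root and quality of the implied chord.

The figures 4/3 indicate a seventh chord in second inversion.
In second inversion the root lies a fourth above the bass: a fourth above Gb in Gb major is Cb.
The chord tones are Gb, Bb, Cb, Eb, giving Cb major seventh.

Cb major seventh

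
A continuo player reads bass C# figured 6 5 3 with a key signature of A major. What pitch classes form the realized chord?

A third above C# in this key is E.
A fifth above C# in this key is G#.
A sixth above C# in this key is A.
Together with the bass C#, this spells A major seventh in first inversion.

C#, E, G#, A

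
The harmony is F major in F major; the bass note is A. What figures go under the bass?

6

A is the third of F major, so the chord is in first inversion.
A triad in first inversion is figured 6/3, conventionally abbreviated 6.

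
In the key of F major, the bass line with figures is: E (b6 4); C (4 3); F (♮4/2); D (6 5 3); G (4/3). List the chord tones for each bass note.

E, A, Cb | C, E, F, A | F, G, B, D | D, F, A, Bb | G, Bb, C, E

E (b6/4): E, A, Cb.
C (6/4/3): C, E, F, A.
F (6/♮4/2): F, G, B, D.
D (6/5/3): D, F, A, Bb.
G (6/4/3): G, Bb, C, E.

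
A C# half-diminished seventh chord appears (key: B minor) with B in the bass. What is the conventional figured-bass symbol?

4/2

B is the seventh of C# half-diminished seventh, so the chord is in third inversion.
A seventh chord in third inversion is figured 6/4/2, conventionally abbreviated 4/2.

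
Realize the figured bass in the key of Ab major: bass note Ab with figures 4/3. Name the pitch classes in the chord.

Ab, C, Db, F

The written figures 4/3 are shorthand for 6/4/3: the 6 is implied.
A third above Ab in this key is C.
A fourth above Ab in this key is Db.
A sixth above Ab in this key is F.
Together with the bass Ab, this spells Db major seventh in second inversion.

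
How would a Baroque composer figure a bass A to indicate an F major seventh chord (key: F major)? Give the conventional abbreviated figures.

6/5

A is the third of F major seventh, so the chord is in first inversion.
A seventh chord in first inversion is figured 6/5/3, conventionally abbreviated 6/5.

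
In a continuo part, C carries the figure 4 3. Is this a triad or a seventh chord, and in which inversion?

seventh chord, second inversion

4 3 is shorthand for 6/4/3.
Intervals of 6/4/3 above the bass form a seventh chord; the bass is the fifth, so this is second inversion.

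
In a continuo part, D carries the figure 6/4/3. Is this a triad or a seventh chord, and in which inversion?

seventh chord, second inversion

Intervals of 6/4/3 above the bass form a seventh chord; the bass is the fifth, so this is second inversion.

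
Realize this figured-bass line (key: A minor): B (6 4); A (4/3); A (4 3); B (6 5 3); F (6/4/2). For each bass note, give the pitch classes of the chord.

B, E, G | A, C, D, F | A, C, D, F | B, D, F, G | F, G, B, D

B (6/4): B, E, G.
A (6/4/3): A, C, D, F.
A (6/4/3): A, C, D, F.
B (6/5/3): B, D, F, G.
F (6/4/2): F, G, B, D.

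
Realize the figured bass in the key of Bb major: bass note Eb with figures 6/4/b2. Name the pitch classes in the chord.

Eb, Fb, A, C

A second above Eb in this key is F, lowered to Fb by the flat.
A fourth above Eb in this key is A.
A sixth above Eb in this key is C.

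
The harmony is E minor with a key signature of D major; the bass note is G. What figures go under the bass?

G is the third of E minor, so the chord is in first inversion.
A triad in first inversion is figured 6/3, conventionally abbreviated 6.

6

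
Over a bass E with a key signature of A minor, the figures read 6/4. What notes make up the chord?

E, A, C

A fourth above E in this key is A.
A sixth above E in this key is C.
Together with the bass E, this spells A minor in second inversion.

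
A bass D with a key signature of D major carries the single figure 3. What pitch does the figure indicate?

F#

Counting 2 letter steps above D lands on F; in D major, that letter is F#.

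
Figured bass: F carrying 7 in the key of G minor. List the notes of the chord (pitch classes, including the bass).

F, A, C, Eb

The written figures 7 are shorthand for 7/5/3: the 5/3 are implied.
A third above F in this key is A.
A fifth above F in this key is C.
A seventh above F in this key is Eb.
Together with the bass F, this spells F dominant seventh in root position.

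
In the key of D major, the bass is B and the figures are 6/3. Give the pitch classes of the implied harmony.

B, D, G

A third above B in this key is D.
A sixth above B in this key is G.
Together with the bass B, this spells G major in first inversion.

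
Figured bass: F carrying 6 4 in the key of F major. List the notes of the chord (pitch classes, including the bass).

F, Bb, D

A fourth above F in this key is Bb.
A sixth above F in this key is D.
Together with the bass F, this spells Bb major in second inversion.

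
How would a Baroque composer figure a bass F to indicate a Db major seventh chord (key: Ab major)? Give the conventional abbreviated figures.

F is the third of Db major seventh, so the chord is in first inversion.
A seventh chord in first inversion is figured 6/5/3, conventionally abbreviated 6/5.

6/5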